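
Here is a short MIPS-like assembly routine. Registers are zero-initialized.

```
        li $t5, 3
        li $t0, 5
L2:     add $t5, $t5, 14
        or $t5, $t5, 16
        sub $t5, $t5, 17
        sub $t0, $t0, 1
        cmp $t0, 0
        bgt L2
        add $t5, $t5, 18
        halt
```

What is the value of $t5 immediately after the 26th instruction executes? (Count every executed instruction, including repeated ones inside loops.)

li $t5, 3 → $t5=3
li $t0, 5 → $t0=5
add $t5, $t5, 14 → $t5=3+14=17
or $t5, $t5, 16 → $t5=17|16=17
sub $t5, $t5, 17 → $t5=17-17=0
sub $t0, $t0, 1 → $t0=5-1=4
cmp $t0, 0  (cmp 4,0)
bgt L2: taken
add $t5, $t5, 14 → $t5=0+14=14
or $t5, $t5, 16 → $t5=14|16=30
sub $t5, $t5, 17 → $t5=30-17=13
sub $t0, $t0, 1 → $t0=4-1=3
cmp $t0, 0  (cmp 3,0)
bgt L2: taken
add $t5, $t5, 14 → $t5=13+14=27
or $t5, $t5, 16 → $t5=27|16=27
sub $t5, $t5, 17 → $t5=27-17=10
sub $t0, $t0, 1 → $t0=3-1=2
cmp $t0, 0  (cmp 2,0)
bgt L2: taken
add $t5, $t5, 14 → $t5=10+14=24
or $t5, $t5, 16 → $t5=24|16=24
sub $t5, $t5, 17 → $t5=24-17=7
sub $t0, $t0, 1 → $t0=2-1=1
cmp $t0, 0  (cmp 1,0)
bgt L2: taken
After step 26: $t5 = 7.

7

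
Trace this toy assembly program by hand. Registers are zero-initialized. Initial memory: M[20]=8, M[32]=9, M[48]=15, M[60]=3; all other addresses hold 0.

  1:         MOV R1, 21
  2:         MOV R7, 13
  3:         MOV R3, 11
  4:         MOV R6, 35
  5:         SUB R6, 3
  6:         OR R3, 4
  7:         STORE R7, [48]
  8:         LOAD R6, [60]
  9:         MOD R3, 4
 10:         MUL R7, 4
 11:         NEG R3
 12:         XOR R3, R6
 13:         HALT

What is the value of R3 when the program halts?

after MOV R1, 21: R1=21
after MOV R7, 13: R7=13
after MOV R3, 11: R3=11
after MOV R6, 35: R6=35
after SUB R6, 3: R6=35-3=32
after OR R3, 4: R3=11|4=15
STORE R7, [48] → M[48]=13
after LOAD R6, [60]: R6=M[60]=3
after MOD R3, 4: R3=15%4=3
after MUL R7, 4: R7=13*4=52
after NEG R3: R3=-(3)=-3
after XOR R3, R6: R3=(-3)^3=-2
halt.

-2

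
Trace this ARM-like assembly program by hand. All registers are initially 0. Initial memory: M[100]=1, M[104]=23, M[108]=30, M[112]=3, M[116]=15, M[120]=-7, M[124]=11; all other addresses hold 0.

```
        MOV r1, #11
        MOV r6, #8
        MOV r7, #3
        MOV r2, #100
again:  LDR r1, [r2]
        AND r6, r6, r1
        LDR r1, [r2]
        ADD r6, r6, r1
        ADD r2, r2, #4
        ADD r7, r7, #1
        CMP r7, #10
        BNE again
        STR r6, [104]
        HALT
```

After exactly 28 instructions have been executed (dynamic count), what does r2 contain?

112

after MOV r1, #11: r1=11
after MOV r6, #8: r6=8
after MOV r7, #3: r7=3
after MOV r2, #100: r2=100
after LDR r1, [r2]: r1=M[100]=1
after AND r6, r6, r1: r6=8&1=0
after LDR r1, [r2]: r1=M[100]=1
after ADD r6, r6, r1: r6=0+1=1
after ADD r2, r2, #4: r2=100+4=104
after ADD r7, r7, #1: r7=3+1=4
CMP r7, #10  (cmp 4,10)
BNE again: taken
after LDR r1, [r2]: r1=M[104]=23
after AND r6, r6, r1: r6=1&23=1
after LDR r1, [r2]: r1=M[104]=23
after ADD r6, r6, r1: r6=1+23=24
after ADD r2, r2, #4: r2=104+4=108
after ADD r7, r7, #1: r7=4+1=5
CMP r7, #10  (cmp 5,10)
BNE again: taken
after LDR r1, [r2]: r1=M[108]=30
after AND r6, r6, r1: r6=24&30=24
after LDR r1, [r2]: r1=M[108]=30
after ADD r6, r6, r1: r6=24+30=54
after ADD r2, r2, #4: r2=108+4=112
after ADD r7, r7, #1: r7=5+1=6
CMP r7, #10  (cmp 6,10)
BNE again: taken
After step 28: r2 = 112.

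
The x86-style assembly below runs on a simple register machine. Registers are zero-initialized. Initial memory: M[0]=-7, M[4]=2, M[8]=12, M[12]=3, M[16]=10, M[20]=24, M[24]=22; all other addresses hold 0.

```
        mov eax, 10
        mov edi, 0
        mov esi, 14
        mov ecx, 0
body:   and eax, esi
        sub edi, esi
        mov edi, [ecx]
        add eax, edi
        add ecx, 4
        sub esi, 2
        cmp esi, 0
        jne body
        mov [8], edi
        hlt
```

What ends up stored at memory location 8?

eax=10
edi=0
esi=14
ecx=0
eax=10&14=10
edi=0-14=-14
edi=M[0]=-7
eax=10+(-7)=3
ecx=0+4=4
esi=14-2=12
cmp esi, 0  (cmp 12,0)
jne body: taken
eax=3&12=0
edi=(-7)-12=-19
edi=M[4]=2
eax=0+2=2
ecx=4+4=8
esi=12-2=10
cmp esi, 0  (cmp 10,0)
jne body: taken
eax=2&10=2
edi=2-10=-8
edi=M[8]=12
eax=2+12=14
ecx=8+4=12
esi=10-2=8
cmp esi, 0  (cmp 8,0)
jne body: taken
eax=14&8=8
edi=12-8=4
edi=M[12]=3
eax=8+3=11
ecx=12+4=16
esi=8-2=6
cmp esi, 0  (cmp 6,0)
jne body: taken
eax=11&6=2
edi=3-6=-3
edi=M[16]=10
eax=2+10=12
ecx=16+4=20
esi=6-2=4
cmp esi, 0  (cmp 4,0)
jne body: taken
eax=12&4=4
edi=10-4=6
edi=M[20]=24
eax=4+24=28
ecx=20+4=24
esi=4-2=2
cmp esi, 0  (cmp 2,0)
jne body: taken
eax=28&2=0
edi=24-2=22
edi=M[24]=22
eax=0+22=22
ecx=24+4=28
esi=2-2=0
cmp esi, 0  (cmp 0,0)
jne body: not taken
mov [8], edi → M[8]=22
halt.

22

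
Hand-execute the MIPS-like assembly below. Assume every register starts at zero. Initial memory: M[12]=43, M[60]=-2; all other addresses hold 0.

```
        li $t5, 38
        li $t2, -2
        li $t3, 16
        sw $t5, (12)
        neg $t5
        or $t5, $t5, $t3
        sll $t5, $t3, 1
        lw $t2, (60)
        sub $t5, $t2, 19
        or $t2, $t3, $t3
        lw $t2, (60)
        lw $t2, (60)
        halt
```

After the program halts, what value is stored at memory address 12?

38

li $t5, 38 → $t5=38
li $t2, -2 → $t2=-2
li $t3, 16 → $t3=16
sw $t5, (12) → M[12]=38
neg $t5 → $t5=-(38)=-38
or $t5, $t5, $t3 → $t5=(-38)|16=-38
sll $t5, $t3, 1 → $t5=16<<1=32
lw $t2, (60) → $t2=M[60]=-2
sub $t5, $t2, 19 → $t5=(-2)-19=-21
or $t2, $t3, $t3 → $t2=16|16=16
lw $t2, (60) → $t2=M[60]=-2
lw $t2, (60) → $t2=M[60]=-2
halt.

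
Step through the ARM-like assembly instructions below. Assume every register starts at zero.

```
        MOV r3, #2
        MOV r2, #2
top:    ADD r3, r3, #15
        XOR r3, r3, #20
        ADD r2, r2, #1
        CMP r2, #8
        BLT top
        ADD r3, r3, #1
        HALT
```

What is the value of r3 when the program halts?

r3=2
r2=2
r3=2+15=17
r3=17^20=5
r2=2+1=3
CMP r2, #8  (cmp 3,8)
BLT top: taken
r3=5+15=20
r3=20^20=0
r2=3+1=4
CMP r2, #8  (cmp 4,8)
BLT top: taken
r3=0+15=15
r3=15^20=27
r2=4+1=5
CMP r2, #8  (cmp 5,8)
BLT top: taken
r3=27+15=42
r3=42^20=62
r2=5+1=6
CMP r2, #8  (cmp 6,8)
BLT top: taken
r3=62+15=77
r3=77^20=89
r2=6+1=7
CMP r2, #8  (cmp 7,8)
BLT top: taken
r3=89+15=104
r3=104^20=124
r2=7+1=8
CMP r2, #8  (cmp 8,8)
BLT top: not taken
r3=124+1=125
halt.

125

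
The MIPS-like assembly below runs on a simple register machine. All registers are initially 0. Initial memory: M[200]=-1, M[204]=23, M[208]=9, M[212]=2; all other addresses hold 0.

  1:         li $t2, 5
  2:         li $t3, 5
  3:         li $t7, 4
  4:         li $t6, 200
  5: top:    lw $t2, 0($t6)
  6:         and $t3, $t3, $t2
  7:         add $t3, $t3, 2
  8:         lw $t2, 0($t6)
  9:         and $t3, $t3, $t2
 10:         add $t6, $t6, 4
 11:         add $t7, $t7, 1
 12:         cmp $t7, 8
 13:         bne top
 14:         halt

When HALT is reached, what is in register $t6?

216

$t2=5
$t3=5
$t7=4
$t6=200
$t2=M[200]=-1
$t3=5&(-1)=5
$t3=5+2=7
$t2=M[200]=-1
$t3=7&(-1)=7
$t6=200+4=204
$t7=4+1=5
cmp $t7, 8  (cmp 5,8)
bne top: taken
$t2=M[204]=23
$t3=7&23=7
$t3=7+2=9
$t2=M[204]=23
$t3=9&23=1
$t6=204+4=208
$t7=5+1=6
cmp $t7, 8  (cmp 6,8)
bne top: taken
$t2=M[208]=9
$t3=1&9=1
$t3=1+2=3
$t2=M[208]=9
$t3=3&9=1
$t6=208+4=212
$t7=6+1=7
cmp $t7, 8  (cmp 7,8)
bne top: taken
$t2=M[212]=2
$t3=1&2=0
$t3=0+2=2
$t2=M[212]=2
$t3=2&2=2
$t6=212+4=216
$t7=7+1=8
cmp $t7, 8  (cmp 8,8)
bne top: not taken
halt.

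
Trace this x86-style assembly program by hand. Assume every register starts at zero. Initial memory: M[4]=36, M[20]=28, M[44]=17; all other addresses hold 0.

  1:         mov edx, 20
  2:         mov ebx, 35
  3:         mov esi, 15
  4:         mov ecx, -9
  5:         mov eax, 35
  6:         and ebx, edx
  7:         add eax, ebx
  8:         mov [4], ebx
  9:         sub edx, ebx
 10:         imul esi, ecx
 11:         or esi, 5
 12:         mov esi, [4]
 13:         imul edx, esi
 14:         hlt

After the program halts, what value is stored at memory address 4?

after mov edx, 20: edx=20
after mov ebx, 35: ebx=35
after mov esi, 15: esi=15
after mov ecx, -9: ecx=-9
after mov eax, 35: eax=35
after and ebx, edx: ebx=35&20=0
after add eax, ebx: eax=35+0=35
mov [4], ebx → M[4]=0
after sub edx, ebx: edx=20-0=20
after imul esi, ecx: esi=15*(-9)=-135
after or esi, 5: esi=(-135)|5=-131
after mov esi, [4]: esi=M[4]=0
after imul edx, esi: edx=20*0=0
halt.

0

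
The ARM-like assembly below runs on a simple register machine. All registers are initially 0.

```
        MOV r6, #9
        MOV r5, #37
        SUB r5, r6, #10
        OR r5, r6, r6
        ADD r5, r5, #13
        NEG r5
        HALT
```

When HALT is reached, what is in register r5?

r6=9
r5=37
r5=9-10=-1
r5=9|9=9
r5=9+13=22
r5=-(22)=-22
halt.

-22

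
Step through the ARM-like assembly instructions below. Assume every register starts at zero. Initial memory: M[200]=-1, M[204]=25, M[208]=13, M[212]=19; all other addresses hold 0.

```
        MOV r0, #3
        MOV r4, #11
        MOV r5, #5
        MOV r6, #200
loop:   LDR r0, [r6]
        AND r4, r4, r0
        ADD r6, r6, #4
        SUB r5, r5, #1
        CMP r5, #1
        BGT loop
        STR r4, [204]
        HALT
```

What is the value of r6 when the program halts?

r0=3
r4=11
r5=5
r6=200
r0=M[200]=-1
r4=11&(-1)=11
r6=200+4=204
r5=5-1=4
CMP r5, #1  (cmp 4,1)
BGT loop: taken
r0=M[204]=25
r4=11&25=9
r6=204+4=208
r5=4-1=3
CMP r5, #1  (cmp 3,1)
BGT loop: taken
r0=M[208]=13
r4=9&13=9
r6=208+4=212
r5=3-1=2
CMP r5, #1  (cmp 2,1)
BGT loop: taken
r0=M[212]=19
r4=9&19=1
r6=212+4=216
r5=2-1=1
CMP r5, #1  (cmp 1,1)
BGT loop: not taken
STR r4, [204] → M[204]=1
halt.

216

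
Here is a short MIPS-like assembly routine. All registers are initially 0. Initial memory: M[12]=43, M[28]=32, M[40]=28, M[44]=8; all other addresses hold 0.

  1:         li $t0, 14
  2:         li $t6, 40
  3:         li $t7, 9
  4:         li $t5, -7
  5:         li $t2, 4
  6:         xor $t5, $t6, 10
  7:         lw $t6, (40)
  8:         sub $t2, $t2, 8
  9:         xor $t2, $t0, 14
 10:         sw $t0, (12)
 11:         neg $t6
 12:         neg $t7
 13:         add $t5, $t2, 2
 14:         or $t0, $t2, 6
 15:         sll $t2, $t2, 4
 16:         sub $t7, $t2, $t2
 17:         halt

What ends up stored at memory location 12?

$t0=14
$t6=40
$t7=9
$t5=-7
$t2=4
$t5=40^10=34
$t6=M[40]=28
$t2=4-8=-4
$t2=14^14=0
sw $t0, (12) → M[12]=14
$t6=-(28)=-28
$t7=-(9)=-9
$t5=0+2=2
$t0=0|6=6
$t2=0<<4=0
$t7=0-0=0
halt.

14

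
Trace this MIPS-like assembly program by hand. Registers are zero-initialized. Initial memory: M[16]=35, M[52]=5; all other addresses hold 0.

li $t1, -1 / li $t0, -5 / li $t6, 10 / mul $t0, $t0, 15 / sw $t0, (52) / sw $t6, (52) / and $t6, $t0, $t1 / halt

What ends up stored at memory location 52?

10

$t1=-1
$t0=-5
$t6=10
$t0=(-5)*15=-75
sw $t0, (52) → M[52]=-75
sw $t6, (52) → M[52]=10
$t6=(-75)&(-1)=-75
halt.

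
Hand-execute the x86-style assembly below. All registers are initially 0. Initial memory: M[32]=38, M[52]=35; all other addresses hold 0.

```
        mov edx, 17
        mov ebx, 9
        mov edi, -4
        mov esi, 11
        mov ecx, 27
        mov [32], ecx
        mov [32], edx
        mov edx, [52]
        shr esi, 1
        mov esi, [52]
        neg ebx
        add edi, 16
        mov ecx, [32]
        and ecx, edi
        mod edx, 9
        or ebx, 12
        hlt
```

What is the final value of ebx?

edx=17
ebx=9
edi=-4
esi=11
ecx=27
mov [32], ecx → M[32]=27
mov [32], edx → M[32]=17
edx=M[52]=35
esi=11>>1=5
esi=M[52]=35
ebx=-(9)=-9
edi=(-4)+16=12
ecx=M[32]=17
ecx=17&12=0
edx=35%9=8
ebx=(-9)|12=-1
halt.

-1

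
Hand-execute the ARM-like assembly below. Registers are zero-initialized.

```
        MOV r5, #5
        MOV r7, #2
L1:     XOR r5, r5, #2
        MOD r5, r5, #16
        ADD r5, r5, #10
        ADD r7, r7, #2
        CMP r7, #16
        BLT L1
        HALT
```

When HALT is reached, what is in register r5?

after MOV r5, #5: r5=5
after MOV r7, #2: r7=2
after XOR r5, r5, #2: r5=5^2=7
after MOD r5, r5, #16: r5=7%16=7
after ADD r5, r5, #10: r5=7+10=17
after ADD r7, r7, #2: r7=2+2=4
CMP r7, #16  (cmp 4,16)
BLT L1: taken
after XOR r5, r5, #2: r5=17^2=19
after MOD r5, r5, #16: r5=19%16=3
after ADD r5, r5, #10: r5=3+10=13
after ADD r7, r7, #2: r7=4+2=6
CMP r7, #16  (cmp 6,16)
BLT L1: taken
after XOR r5, r5, #2: r5=13^2=15
after MOD r5, r5, #16: r5=15%16=15
after ADD r5, r5, #10: r5=15+10=25
after ADD r7, r7, #2: r7=6+2=8
CMP r7, #16  (cmp 8,16)
BLT L1: taken
after XOR r5, r5, #2: r5=25^2=27
after MOD r5, r5, #16: r5=27%16=11
after ADD r5, r5, #10: r5=11+10=21
after ADD r7, r7, #2: r7=8+2=10
CMP r7, #16  (cmp 10,16)
BLT L1: taken
after XOR r5, r5, #2: r5=21^2=23
after MOD r5, r5, #16: r5=23%16=7
after ADD r5, r5, #10: r5=7+10=17
after ADD r7, r7, #2: r7=10+2=12
CMP r7, #16  (cmp 12,16)
BLT L1: taken
after XOR r5, r5, #2: r5=17^2=19
after MOD r5, r5, #16: r5=19%16=3
after ADD r5, r5, #10: r5=3+10=13
after ADD r7, r7, #2: r7=12+2=14
CMP r7, #16  (cmp 14,16)
BLT L1: taken
after XOR r5, r5, #2: r5=13^2=15
after MOD r5, r5, #16: r5=15%16=15
after ADD r5, r5, #10: r5=15+10=25
after ADD r7, r7, #2: r7=14+2=16
CMP r7, #16  (cmp 16,16)
BLT L1: not taken
halt.

25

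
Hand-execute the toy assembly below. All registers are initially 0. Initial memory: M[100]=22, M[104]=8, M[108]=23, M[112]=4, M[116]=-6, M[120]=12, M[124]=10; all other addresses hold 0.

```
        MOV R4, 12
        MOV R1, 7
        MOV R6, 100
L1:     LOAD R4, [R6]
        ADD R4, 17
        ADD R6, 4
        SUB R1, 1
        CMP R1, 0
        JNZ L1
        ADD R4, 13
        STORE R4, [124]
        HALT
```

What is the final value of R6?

128

after MOV R4, 12: R4=12
after MOV R1, 7: R1=7
after MOV R6, 100: R6=100
after LOAD R4, [R6]: R4=M[100]=22
after ADD R4, 17: R4=22+17=39
after ADD R6, 4: R6=100+4=104
after SUB R1, 1: R1=7-1=6
CMP R1, 0  (cmp 6,0)
JNZ L1: taken
after LOAD R4, [R6]: R4=M[104]=8
after ADD R4, 17: R4=8+17=25
after ADD R6, 4: R6=104+4=108
after SUB R1, 1: R1=6-1=5
CMP R1, 0  (cmp 5,0)
JNZ L1: taken
after LOAD R4, [R6]: R4=M[108]=23
after ADD R4, 17: R4=23+17=40
after ADD R6, 4: R6=108+4=112
after SUB R1, 1: R1=5-1=4
CMP R1, 0  (cmp 4,0)
JNZ L1: taken
after LOAD R4, [R6]: R4=M[112]=4
after ADD R4, 17: R4=4+17=21
after ADD R6, 4: R6=112+4=116
after SUB R1, 1: R1=4-1=3
CMP R1, 0  (cmp 3,0)
JNZ L1: taken
after LOAD R4, [R6]: R4=M[116]=-6
after ADD R4, 17: R4=(-6)+17=11
after ADD R6, 4: R6=116+4=120
after SUB R1, 1: R1=3-1=2
CMP R1, 0  (cmp 2,0)
JNZ L1: taken
after LOAD R4, [R6]: R4=M[120]=12
after ADD R4, 17: R4=12+17=29
after ADD R6, 4: R6=120+4=124
after SUB R1, 1: R1=2-1=1
CMP R1, 0  (cmp 1,0)
JNZ L1: taken
after LOAD R4, [R6]: R4=M[124]=10
after ADD R4, 17: R4=10+17=27
after ADD R6, 4: R6=124+4=128
after SUB R1, 1: R1=1-1=0
CMP R1, 0  (cmp 0,0)
JNZ L1: not taken
after ADD R4, 13: R4=27+13=40
STORE R4, [124] → M[124]=40
halt.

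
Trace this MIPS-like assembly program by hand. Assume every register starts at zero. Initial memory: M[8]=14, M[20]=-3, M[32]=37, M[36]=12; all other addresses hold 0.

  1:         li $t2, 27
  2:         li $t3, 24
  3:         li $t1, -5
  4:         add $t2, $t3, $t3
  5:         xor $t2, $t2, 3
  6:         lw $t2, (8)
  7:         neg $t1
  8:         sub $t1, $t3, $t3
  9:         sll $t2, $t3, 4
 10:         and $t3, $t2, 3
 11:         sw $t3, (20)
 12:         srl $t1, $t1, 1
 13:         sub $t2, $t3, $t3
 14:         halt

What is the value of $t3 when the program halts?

after li $t2, 27: $t2=27
after li $t3, 24: $t3=24
after li $t1, -5: $t1=-5
after add $t2, $t3, $t3: $t2=24+24=48
after xor $t2, $t2, 3: $t2=48^3=51
after lw $t2, (8): $t2=M[8]=14
after neg $t1: $t1=-(-5)=5
after sub $t1, $t3, $t3: $t1=24-24=0
after sll $t2, $t3, 4: $t2=24<<4=384
after and $t3, $t2, 3: $t3=384&3=0
sw $t3, (20) → M[20]=0
after srl $t1, $t1, 1: $t1=0>>1=0
after sub $t2, $t3, $t3: $t2=0-0=0
halt.

0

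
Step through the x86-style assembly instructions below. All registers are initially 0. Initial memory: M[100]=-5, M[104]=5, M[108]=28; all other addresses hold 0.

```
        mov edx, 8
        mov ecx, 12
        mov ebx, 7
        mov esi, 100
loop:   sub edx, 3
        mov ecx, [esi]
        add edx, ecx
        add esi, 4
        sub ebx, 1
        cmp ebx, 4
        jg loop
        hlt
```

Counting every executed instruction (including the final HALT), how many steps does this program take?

26

mov edx, 8 → edx=8
mov ecx, 12 → ecx=12
mov ebx, 7 → ebx=7
mov esi, 100 → esi=100
sub edx, 3 → edx=8-3=5
mov ecx, [esi] → ecx=M[100]=-5
add edx, ecx → edx=5+(-5)=0
add esi, 4 → esi=100+4=104
sub ebx, 1 → ebx=7-1=6
cmp ebx, 4  (cmp 6,4)
jg loop: taken
sub edx, 3 → edx=0-3=-3
mov ecx, [esi] → ecx=M[104]=5
add edx, ecx → edx=(-3)+5=2
add esi, 4 → esi=104+4=108
sub ebx, 1 → ebx=6-1=5
cmp ebx, 4  (cmp 5,4)
jg loop: taken
sub edx, 3 → edx=2-3=-1
mov ecx, [esi] → ecx=M[108]=28
add edx, ecx → edx=(-1)+28=27
add esi, 4 → esi=108+4=112
sub ebx, 1 → ebx=5-1=4
cmp ebx, 4  (cmp 4,4)
jg loop: not taken
halt.
Total executed instructions: 26.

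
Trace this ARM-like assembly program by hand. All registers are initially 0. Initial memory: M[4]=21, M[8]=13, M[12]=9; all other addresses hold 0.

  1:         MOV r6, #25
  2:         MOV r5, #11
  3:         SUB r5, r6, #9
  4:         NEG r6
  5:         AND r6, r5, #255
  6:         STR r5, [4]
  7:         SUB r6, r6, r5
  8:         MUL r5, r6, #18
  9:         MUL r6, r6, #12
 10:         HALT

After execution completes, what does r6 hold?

0

after MOV r6, #25: r6=25
after MOV r5, #11: r5=11
after SUB r5, r6, #9: r5=25-9=16
after NEG r6: r6=-(25)=-25
after AND r6, r5, #255: r6=16&255=16
STR r5, [4] → M[4]=16
after SUB r6, r6, r5: r6=16-16=0
after MUL r5, r6, #18: r5=0*18=0
after MUL r6, r6, #12: r6=0*12=0
halt.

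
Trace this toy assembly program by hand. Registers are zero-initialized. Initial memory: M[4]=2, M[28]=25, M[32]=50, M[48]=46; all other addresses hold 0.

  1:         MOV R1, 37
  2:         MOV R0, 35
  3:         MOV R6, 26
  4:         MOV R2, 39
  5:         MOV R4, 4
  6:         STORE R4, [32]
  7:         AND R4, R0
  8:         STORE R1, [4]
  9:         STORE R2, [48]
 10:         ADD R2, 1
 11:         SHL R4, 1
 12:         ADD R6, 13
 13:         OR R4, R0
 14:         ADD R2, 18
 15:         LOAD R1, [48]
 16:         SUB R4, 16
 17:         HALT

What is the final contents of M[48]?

39

R1=37
R0=35
R6=26
R2=39
R4=4
STORE R4, [32] → M[32]=4
R4=4&35=0
STORE R1, [4] → M[4]=37
STORE R2, [48] → M[48]=39
R2=39+1=40
R4=0<<1=0
R6=26+13=39
R4=0|35=35
R2=40+18=58
R1=M[48]=39
R4=35-16=19
halt.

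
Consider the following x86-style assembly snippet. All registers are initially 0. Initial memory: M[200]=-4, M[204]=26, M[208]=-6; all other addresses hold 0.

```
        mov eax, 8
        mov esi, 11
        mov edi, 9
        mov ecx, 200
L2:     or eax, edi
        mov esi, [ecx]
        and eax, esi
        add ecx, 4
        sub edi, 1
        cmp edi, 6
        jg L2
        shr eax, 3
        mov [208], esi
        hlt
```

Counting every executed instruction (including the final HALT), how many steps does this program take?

28

mov eax, 8 → eax=8
mov esi, 11 → esi=11
mov edi, 9 → edi=9
mov ecx, 200 → ecx=200
or eax, edi → eax=8|9=9
mov esi, [ecx] → esi=M[200]=-4
and eax, esi → eax=9&(-4)=8
add ecx, 4 → ecx=200+4=204
sub edi, 1 → edi=9-1=8
cmp edi, 6  (cmp 8,6)
jg L2: taken
or eax, edi → eax=8|8=8
mov esi, [ecx] → esi=M[204]=26
and eax, esi → eax=8&26=8
add ecx, 4 → ecx=204+4=208
sub edi, 1 → edi=8-1=7
cmp edi, 6  (cmp 7,6)
jg L2: taken
or eax, edi → eax=8|7=15
mov esi, [ecx] → esi=M[208]=-6
and eax, esi → eax=15&(-6)=10
add ecx, 4 → ecx=208+4=212
sub edi, 1 → edi=7-1=6
cmp edi, 6  (cmp 6,6)
jg L2: not taken
shr eax, 3 → eax=10>>3=1
mov [208], esi → M[208]=-6
halt.
Total executed instructions: 28.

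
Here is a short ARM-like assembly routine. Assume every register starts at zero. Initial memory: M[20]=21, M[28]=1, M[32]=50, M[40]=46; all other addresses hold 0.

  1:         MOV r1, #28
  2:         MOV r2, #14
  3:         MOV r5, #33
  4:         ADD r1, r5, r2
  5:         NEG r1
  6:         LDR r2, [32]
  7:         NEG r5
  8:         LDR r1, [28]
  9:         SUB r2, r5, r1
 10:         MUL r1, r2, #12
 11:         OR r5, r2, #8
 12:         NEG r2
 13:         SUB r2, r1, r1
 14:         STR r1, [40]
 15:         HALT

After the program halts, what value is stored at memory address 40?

-408

r1=28
r2=14
r5=33
r1=33+14=47
r1=-(47)=-47
r2=M[32]=50
r5=-(33)=-33
r1=M[28]=1
r2=(-33)-1=-34
r1=(-34)*12=-408
r5=(-34)|8=-34
r2=-(-34)=34
r2=(-408)-(-408)=0
STR r1, [40] → M[40]=-408
halt.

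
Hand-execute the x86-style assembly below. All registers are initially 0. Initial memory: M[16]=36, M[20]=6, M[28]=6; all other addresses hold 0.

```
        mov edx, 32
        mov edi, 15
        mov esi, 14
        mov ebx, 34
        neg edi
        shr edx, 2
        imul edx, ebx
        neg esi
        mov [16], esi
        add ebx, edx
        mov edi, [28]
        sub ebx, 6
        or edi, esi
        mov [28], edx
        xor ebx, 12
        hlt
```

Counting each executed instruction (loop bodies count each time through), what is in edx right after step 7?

after mov edx, 32: edx=32
after mov edi, 15: edi=15
after mov esi, 14: esi=14
after mov ebx, 34: ebx=34
after neg edi: edi=-(15)=-15
after shr edx, 2: edx=32>>2=8
after imul edx, ebx: edx=8*34=272
After step 7: edx = 272.

272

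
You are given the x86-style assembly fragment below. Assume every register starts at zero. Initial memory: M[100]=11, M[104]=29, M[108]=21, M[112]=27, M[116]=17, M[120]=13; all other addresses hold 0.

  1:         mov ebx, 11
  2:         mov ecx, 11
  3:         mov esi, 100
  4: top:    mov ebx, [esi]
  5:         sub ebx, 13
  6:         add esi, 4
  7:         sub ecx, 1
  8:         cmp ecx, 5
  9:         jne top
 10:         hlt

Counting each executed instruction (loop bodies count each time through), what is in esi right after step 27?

ebx=11
ecx=11
esi=100
ebx=M[100]=11
ebx=11-13=-2
esi=100+4=104
ecx=11-1=10
cmp ecx, 5  (cmp 10,5)
jne top: taken
ebx=M[104]=29
ebx=29-13=16
esi=104+4=108
ecx=10-1=9
cmp ecx, 5  (cmp 9,5)
jne top: taken
ebx=M[108]=21
ebx=21-13=8
esi=108+4=112
ecx=9-1=8
cmp ecx, 5  (cmp 8,5)
jne top: taken
ebx=M[112]=27
ebx=27-13=14
esi=112+4=116
ecx=8-1=7
cmp ecx, 5  (cmp 7,5)
jne top: taken
After step 27: esi = 116.

116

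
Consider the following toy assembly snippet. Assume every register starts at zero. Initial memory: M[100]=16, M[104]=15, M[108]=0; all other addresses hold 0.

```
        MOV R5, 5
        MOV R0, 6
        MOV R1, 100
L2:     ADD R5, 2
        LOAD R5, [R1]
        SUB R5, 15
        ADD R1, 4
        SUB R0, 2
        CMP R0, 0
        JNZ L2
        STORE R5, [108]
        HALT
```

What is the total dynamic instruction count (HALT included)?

26

MOV R5, 5 → R5=5
MOV R0, 6 → R0=6
MOV R1, 100 → R1=100
ADD R5, 2 → R5=5+2=7
LOAD R5, [R1] → R5=M[100]=16
SUB R5, 15 → R5=16-15=1
ADD R1, 4 → R1=100+4=104
SUB R0, 2 → R0=6-2=4
CMP R0, 0  (cmp 4,0)
JNZ L2: taken
ADD R5, 2 → R5=1+2=3
LOAD R5, [R1] → R5=M[104]=15
SUB R5, 15 → R5=15-15=0
ADD R1, 4 → R1=104+4=108
SUB R0, 2 → R0=4-2=2
CMP R0, 0  (cmp 2,0)
JNZ L2: taken
ADD R5, 2 → R5=0+2=2
LOAD R5, [R1] → R5=M[108]=0
SUB R5, 15 → R5=0-15=-15
ADD R1, 4 → R1=108+4=112
SUB R0, 2 → R0=2-2=0
CMP R0, 0  (cmp 0,0)
JNZ L2: not taken
STORE R5, [108] → M[108]=-15
halt.
Total executed instructions: 26.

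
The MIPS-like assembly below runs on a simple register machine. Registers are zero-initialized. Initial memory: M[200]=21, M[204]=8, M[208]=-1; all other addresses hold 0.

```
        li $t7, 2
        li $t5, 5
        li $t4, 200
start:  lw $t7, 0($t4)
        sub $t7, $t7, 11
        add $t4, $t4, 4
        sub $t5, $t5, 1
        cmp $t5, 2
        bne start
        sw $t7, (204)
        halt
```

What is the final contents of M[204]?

-12

li $t7, 2 → $t7=2
li $t5, 5 → $t5=5
li $t4, 200 → $t4=200
lw $t7, 0($t4) → $t7=M[200]=21
sub $t7, $t7, 11 → $t7=21-11=10
add $t4, $t4, 4 → $t4=200+4=204
sub $t5, $t5, 1 → $t5=5-1=4
cmp $t5, 2  (cmp 4,2)
bne start: taken
lw $t7, 0($t4) → $t7=M[204]=8
sub $t7, $t7, 11 → $t7=8-11=-3
add $t4, $t4, 4 → $t4=204+4=208
sub $t5, $t5, 1 → $t5=4-1=3
cmp $t5, 2  (cmp 3,2)
bne start: taken
lw $t7, 0($t4) → $t7=M[208]=-1
sub $t7, $t7, 11 → $t7=(-1)-11=-12
add $t4, $t4, 4 → $t4=208+4=212
sub $t5, $t5, 1 → $t5=3-1=2
cmp $t5, 2  (cmp 2,2)
bne start: not taken
sw $t7, (204) → M[204]=-12
halt.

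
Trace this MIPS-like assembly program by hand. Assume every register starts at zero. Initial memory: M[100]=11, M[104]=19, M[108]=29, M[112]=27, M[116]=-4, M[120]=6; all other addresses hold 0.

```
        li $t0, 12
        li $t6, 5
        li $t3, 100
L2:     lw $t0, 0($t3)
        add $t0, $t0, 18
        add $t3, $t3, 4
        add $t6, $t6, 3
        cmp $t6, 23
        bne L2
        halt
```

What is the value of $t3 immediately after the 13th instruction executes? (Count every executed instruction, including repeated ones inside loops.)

$t0=12
$t6=5
$t3=100
$t0=M[100]=11
$t0=11+18=29
$t3=100+4=104
$t6=5+3=8
cmp $t6, 23  (cmp 8,23)
bne L2: taken
$t0=M[104]=19
$t0=19+18=37
$t3=104+4=108
$t6=8+3=11
After step 13: $t3 = 108.

108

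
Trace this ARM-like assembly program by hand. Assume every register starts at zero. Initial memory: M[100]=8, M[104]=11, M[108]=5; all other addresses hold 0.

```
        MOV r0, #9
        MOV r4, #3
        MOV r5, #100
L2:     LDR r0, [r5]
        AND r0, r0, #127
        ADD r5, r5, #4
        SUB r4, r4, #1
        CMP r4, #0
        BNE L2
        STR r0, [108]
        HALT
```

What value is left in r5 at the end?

112

MOV r0, #9 → r0=9
MOV r4, #3 → r4=3
MOV r5, #100 → r5=100
LDR r0, [r5] → r0=M[100]=8
AND r0, r0, #127 → r0=8&127=8
ADD r5, r5, #4 → r5=100+4=104
SUB r4, r4, #1 → r4=3-1=2
CMP r4, #0  (cmp 2,0)
BNE L2: taken
LDR r0, [r5] → r0=M[104]=11
AND r0, r0, #127 → r0=11&127=11
ADD r5, r5, #4 → r5=104+4=108
SUB r4, r4, #1 → r4=2-1=1
CMP r4, #0  (cmp 1,0)
BNE L2: taken
LDR r0, [r5] → r0=M[108]=5
AND r0, r0, #127 → r0=5&127=5
ADD r5, r5, #4 → r5=108+4=112
SUB r4, r4, #1 → r4=1-1=0
CMP r4, #0  (cmp 0,0)
BNE L2: not taken
STR r0, [108] → M[108]=5
halt.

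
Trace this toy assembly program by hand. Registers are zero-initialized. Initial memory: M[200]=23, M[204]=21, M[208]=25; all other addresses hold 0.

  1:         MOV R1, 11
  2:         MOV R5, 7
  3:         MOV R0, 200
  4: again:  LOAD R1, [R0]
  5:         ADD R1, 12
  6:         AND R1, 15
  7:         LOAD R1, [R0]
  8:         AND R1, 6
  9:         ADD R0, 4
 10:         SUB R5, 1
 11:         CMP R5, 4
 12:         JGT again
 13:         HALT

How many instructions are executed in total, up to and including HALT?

31

after MOV R1, 11: R1=11
after MOV R5, 7: R5=7
after MOV R0, 200: R0=200
after LOAD R1, [R0]: R1=M[200]=23
after ADD R1, 12: R1=23+12=35
after AND R1, 15: R1=35&15=3
after LOAD R1, [R0]: R1=M[200]=23
after AND R1, 6: R1=23&6=6
after ADD R0, 4: R0=200+4=204
after SUB R5, 1: R5=7-1=6
CMP R5, 4  (cmp 6,4)
JGT again: taken
after LOAD R1, [R0]: R1=M[204]=21
after ADD R1, 12: R1=21+12=33
after AND R1, 15: R1=33&15=1
after LOAD R1, [R0]: R1=M[204]=21
after AND R1, 6: R1=21&6=4
after ADD R0, 4: R0=204+4=208
after SUB R5, 1: R5=6-1=5
CMP R5, 4  (cmp 5,4)
JGT again: taken
after LOAD R1, [R0]: R1=M[208]=25
after ADD R1, 12: R1=25+12=37
after AND R1, 15: R1=37&15=5
after LOAD R1, [R0]: R1=M[208]=25
after AND R1, 6: R1=25&6=0
after ADD R0, 4: R0=208+4=212
after SUB R5, 1: R5=5-1=4
CMP R5, 4  (cmp 4,4)
JGT again: not taken
halt.
Total executed instructions: 31.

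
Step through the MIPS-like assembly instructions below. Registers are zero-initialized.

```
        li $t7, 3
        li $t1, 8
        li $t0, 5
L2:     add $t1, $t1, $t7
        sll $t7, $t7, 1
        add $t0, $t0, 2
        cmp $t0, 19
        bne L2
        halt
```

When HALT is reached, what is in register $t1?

li $t7, 3 → $t7=3
li $t1, 8 → $t1=8
li $t0, 5 → $t0=5
add $t1, $t1, $t7 → $t1=8+3=11
sll $t7, $t7, 1 → $t7=3<<1=6
add $t0, $t0, 2 → $t0=5+2=7
cmp $t0, 19  (cmp 7,19)
bne L2: taken
add $t1, $t1, $t7 → $t1=11+6=17
sll $t7, $t7, 1 → $t7=6<<1=12
add $t0, $t0, 2 → $t0=7+2=9
cmp $t0, 19  (cmp 9,19)
bne L2: taken
add $t1, $t1, $t7 → $t1=17+12=29
sll $t7, $t7, 1 → $t7=12<<1=24
add $t0, $t0, 2 → $t0=9+2=11
cmp $t0, 19  (cmp 11,19)
bne L2: taken
add $t1, $t1, $t7 → $t1=29+24=53
sll $t7, $t7, 1 → $t7=24<<1=48
add $t0, $t0, 2 → $t0=11+2=13
cmp $t0, 19  (cmp 13,19)
bne L2: taken
add $t1, $t1, $t7 → $t1=53+48=101
sll $t7, $t7, 1 → $t7=48<<1=96
add $t0, $t0, 2 → $t0=13+2=15
cmp $t0, 19  (cmp 15,19)
bne L2: taken
add $t1, $t1, $t7 → $t1=101+96=197
sll $t7, $t7, 1 → $t7=96<<1=192
add $t0, $t0, 2 → $t0=15+2=17
cmp $t0, 19  (cmp 17,19)
bne L2: taken
add $t1, $t1, $t7 → $t1=197+192=389
sll $t7, $t7, 1 → $t7=192<<1=384
add $t0, $t0, 2 → $t0=17+2=19
cmp $t0, 19  (cmp 19,19)
bne L2: not taken
halt.

389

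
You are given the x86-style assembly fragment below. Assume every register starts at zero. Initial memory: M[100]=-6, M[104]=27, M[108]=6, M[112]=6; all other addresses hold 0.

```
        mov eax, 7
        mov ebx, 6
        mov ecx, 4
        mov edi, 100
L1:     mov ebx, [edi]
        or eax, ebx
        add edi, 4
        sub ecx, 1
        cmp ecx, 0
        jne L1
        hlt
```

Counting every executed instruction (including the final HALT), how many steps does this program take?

29

eax=7
ebx=6
ecx=4
edi=100
ebx=M[100]=-6
eax=7|(-6)=-1
edi=100+4=104
ecx=4-1=3
cmp ecx, 0  (cmp 3,0)
jne L1: taken
ebx=M[104]=27
eax=(-1)|27=-1
edi=104+4=108
ecx=3-1=2
cmp ecx, 0  (cmp 2,0)
jne L1: taken
ebx=M[108]=6
eax=(-1)|6=-1
edi=108+4=112
ecx=2-1=1
cmp ecx, 0  (cmp 1,0)
jne L1: taken
ebx=M[112]=6
eax=(-1)|6=-1
edi=112+4=116
ecx=1-1=0
cmp ecx, 0  (cmp 0,0)
jne L1: not taken
halt.
Total executed instructions: 29.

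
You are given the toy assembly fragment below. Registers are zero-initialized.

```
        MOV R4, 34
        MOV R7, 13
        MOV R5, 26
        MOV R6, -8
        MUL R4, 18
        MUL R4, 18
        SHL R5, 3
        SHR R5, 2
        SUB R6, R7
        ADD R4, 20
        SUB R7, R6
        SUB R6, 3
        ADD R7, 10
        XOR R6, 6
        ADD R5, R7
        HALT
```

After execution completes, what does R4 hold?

11036

MOV R4, 34 → R4=34
MOV R7, 13 → R7=13
MOV R5, 26 → R5=26
MOV R6, -8 → R6=-8
MUL R4, 18 → R4=34*18=612
MUL R4, 18 → R4=612*18=11016
SHL R5, 3 → R5=26<<3=208
SHR R5, 2 → R5=208>>2=52
SUB R6, R7 → R6=(-8)-13=-21
ADD R4, 20 → R4=11016+20=11036
SUB R7, R6 → R7=13-(-21)=34
SUB R6, 3 → R6=(-21)-3=-24
ADD R7, 10 → R7=34+10=44
XOR R6, 6 → R6=(-24)^6=-18
ADD R5, R7 → R5=52+44=96
halt.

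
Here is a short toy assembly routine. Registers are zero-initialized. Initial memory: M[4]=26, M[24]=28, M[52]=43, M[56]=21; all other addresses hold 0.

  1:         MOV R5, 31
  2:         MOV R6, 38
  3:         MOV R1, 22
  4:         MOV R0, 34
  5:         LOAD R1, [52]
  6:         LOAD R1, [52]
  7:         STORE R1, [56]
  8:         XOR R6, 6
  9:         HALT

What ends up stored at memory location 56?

R5=31
R6=38
R1=22
R0=34
R1=M[52]=43
R1=M[52]=43
STORE R1, [56] → M[56]=43
R6=38^6=32
halt.

43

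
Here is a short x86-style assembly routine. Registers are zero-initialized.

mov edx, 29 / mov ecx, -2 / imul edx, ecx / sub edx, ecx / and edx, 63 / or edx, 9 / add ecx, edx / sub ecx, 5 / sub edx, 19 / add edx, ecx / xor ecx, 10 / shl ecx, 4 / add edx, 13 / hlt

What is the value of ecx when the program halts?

128

mov edx, 29 → edx=29
mov ecx, -2 → ecx=-2
imul edx, ecx → edx=29*(-2)=-58
sub edx, ecx → edx=(-58)-(-2)=-56
and edx, 63 → edx=(-56)&63=8
or edx, 9 → edx=8|9=9
add ecx, edx → ecx=(-2)+9=7
sub ecx, 5 → ecx=7-5=2
sub edx, 19 → edx=9-19=-10
add edx, ecx → edx=(-10)+2=-8
xor ecx, 10 → ecx=2^10=8
shl ecx, 4 → ecx=8<<4=128
add edx, 13 → edx=(-8)+13=5
halt.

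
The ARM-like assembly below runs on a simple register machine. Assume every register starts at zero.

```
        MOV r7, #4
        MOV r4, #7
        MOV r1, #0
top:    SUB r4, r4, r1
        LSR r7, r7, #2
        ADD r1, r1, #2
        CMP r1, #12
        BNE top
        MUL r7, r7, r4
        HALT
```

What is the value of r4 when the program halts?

-23

r7=4
r4=7
r1=0
r4=7-0=7
r7=4>>2=1
r1=0+2=2
CMP r1, #12  (cmp 2,12)
BNE top: taken
r4=7-2=5
r7=1>>2=0
r1=2+2=4
CMP r1, #12  (cmp 4,12)
BNE top: taken
r4=5-4=1
r7=0>>2=0
r1=4+2=6
CMP r1, #12  (cmp 6,12)
BNE top: taken
r4=1-6=-5
r7=0>>2=0
r1=6+2=8
CMP r1, #12  (cmp 8,12)
BNE top: taken
r4=(-5)-8=-13
r7=0>>2=0
r1=8+2=10
CMP r1, #12  (cmp 10,12)
BNE top: taken
r4=(-13)-10=-23
r7=0>>2=0
r1=10+2=12
CMP r1, #12  (cmp 12,12)
BNE top: not taken
r7=0*(-23)=0
halt.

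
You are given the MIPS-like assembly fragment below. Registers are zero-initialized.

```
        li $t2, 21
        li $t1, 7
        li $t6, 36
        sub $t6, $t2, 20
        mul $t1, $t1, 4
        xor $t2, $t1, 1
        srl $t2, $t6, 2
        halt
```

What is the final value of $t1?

28

$t2=21
$t1=7
$t6=36
$t6=21-20=1
$t1=7*4=28
$t2=28^1=29
$t2=1>>2=0
halt.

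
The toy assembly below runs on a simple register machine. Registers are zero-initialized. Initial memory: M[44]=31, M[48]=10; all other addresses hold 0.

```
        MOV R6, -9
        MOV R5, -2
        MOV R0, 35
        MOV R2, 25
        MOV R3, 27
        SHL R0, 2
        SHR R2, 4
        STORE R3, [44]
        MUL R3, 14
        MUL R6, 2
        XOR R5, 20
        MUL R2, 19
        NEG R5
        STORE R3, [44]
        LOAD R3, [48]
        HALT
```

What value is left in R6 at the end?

MOV R6, -9 → R6=-9
MOV R5, -2 → R5=-2
MOV R0, 35 → R0=35
MOV R2, 25 → R2=25
MOV R3, 27 → R3=27
SHL R0, 2 → R0=35<<2=140
SHR R2, 4 → R2=25>>4=1
STORE R3, [44] → M[44]=27
MUL R3, 14 → R3=27*14=378
MUL R6, 2 → R6=(-9)*2=-18
XOR R5, 20 → R5=(-2)^20=-22
MUL R2, 19 → R2=1*19=19
NEG R5 → R5=-(-22)=22
STORE R3, [44] → M[44]=378
LOAD R3, [48] → R3=M[48]=10
halt.

-18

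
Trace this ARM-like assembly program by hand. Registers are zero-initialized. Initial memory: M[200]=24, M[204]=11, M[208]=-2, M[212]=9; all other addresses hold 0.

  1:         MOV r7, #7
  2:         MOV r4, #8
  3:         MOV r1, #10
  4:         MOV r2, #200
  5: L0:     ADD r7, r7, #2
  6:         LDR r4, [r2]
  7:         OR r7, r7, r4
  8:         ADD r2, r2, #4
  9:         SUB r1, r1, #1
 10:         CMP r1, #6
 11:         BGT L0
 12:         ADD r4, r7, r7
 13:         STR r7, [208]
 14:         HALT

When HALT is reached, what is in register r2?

216

r7=7
r4=8
r1=10
r2=200
r7=7+2=9
r4=M[200]=24
r7=9|24=25
r2=200+4=204
r1=10-1=9
CMP r1, #6  (cmp 9,6)
BGT L0: taken
r7=25+2=27
r4=M[204]=11
r7=27|11=27
r2=204+4=208
r1=9-1=8
CMP r1, #6  (cmp 8,6)
BGT L0: taken
r7=27+2=29
r4=M[208]=-2
r7=29|(-2)=-1
r2=208+4=212
r1=8-1=7
CMP r1, #6  (cmp 7,6)
BGT L0: taken
r7=(-1)+2=1
r4=M[212]=9
r7=1|9=9
r2=212+4=216
r1=7-1=6
CMP r1, #6  (cmp 6,6)
BGT L0: not taken
r4=9+9=18
STR r7, [208] → M[208]=9
halt.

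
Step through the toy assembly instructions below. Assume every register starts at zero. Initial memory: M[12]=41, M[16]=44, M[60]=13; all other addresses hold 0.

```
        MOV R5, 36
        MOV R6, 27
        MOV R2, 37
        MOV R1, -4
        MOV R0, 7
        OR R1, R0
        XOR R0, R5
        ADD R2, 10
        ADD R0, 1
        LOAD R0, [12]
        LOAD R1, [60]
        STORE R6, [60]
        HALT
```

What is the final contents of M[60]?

after MOV R5, 36: R5=36
after MOV R6, 27: R6=27
after MOV R2, 37: R2=37
after MOV R1, -4: R1=-4
after MOV R0, 7: R0=7
after OR R1, R0: R1=(-4)|7=-1
after XOR R0, R5: R0=7^36=35
after ADD R2, 10: R2=37+10=47
after ADD R0, 1: R0=35+1=36
after LOAD R0, [12]: R0=M[12]=41
after LOAD R1, [60]: R1=M[60]=13
STORE R6, [60] → M[60]=27
halt.

27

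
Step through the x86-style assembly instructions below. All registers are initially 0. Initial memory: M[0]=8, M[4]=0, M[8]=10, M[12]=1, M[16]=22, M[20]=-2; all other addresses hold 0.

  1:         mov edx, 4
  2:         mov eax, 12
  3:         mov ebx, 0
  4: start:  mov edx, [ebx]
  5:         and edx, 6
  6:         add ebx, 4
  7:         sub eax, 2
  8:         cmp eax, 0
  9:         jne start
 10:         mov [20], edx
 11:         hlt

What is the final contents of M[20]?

6

after mov edx, 4: edx=4
after mov eax, 12: eax=12
after mov ebx, 0: ebx=0
after mov edx, [ebx]: edx=M[0]=8
after and edx, 6: edx=8&6=0
after add ebx, 4: ebx=0+4=4
after sub eax, 2: eax=12-2=10
cmp eax, 0  (cmp 10,0)
jne start: taken
after mov edx, [ebx]: edx=M[4]=0
after and edx, 6: edx=0&6=0
after add ebx, 4: ebx=4+4=8
after sub eax, 2: eax=10-2=8
cmp eax, 0  (cmp 8,0)
jne start: taken
after mov edx, [ebx]: edx=M[8]=10
after and edx, 6: edx=10&6=2
after add ebx, 4: ebx=8+4=12
after sub eax, 2: eax=8-2=6
cmp eax, 0  (cmp 6,0)
jne start: taken
after mov edx, [ebx]: edx=M[12]=1
after and edx, 6: edx=1&6=0
after add ebx, 4: ebx=12+4=16
after sub eax, 2: eax=6-2=4
cmp eax, 0  (cmp 4,0)
jne start: taken
after mov edx, [ebx]: edx=M[16]=22
after and edx, 6: edx=22&6=6
after add ebx, 4: ebx=16+4=20
after sub eax, 2: eax=4-2=2
cmp eax, 0  (cmp 2,0)
jne start: taken
after mov edx, [ebx]: edx=M[20]=-2
after and edx, 6: edx=(-2)&6=6
after add ebx, 4: ebx=20+4=24
after sub eax, 2: eax=2-2=0
cmp eax, 0  (cmp 0,0)
jne start: not taken
mov [20], edx → M[20]=6
halt.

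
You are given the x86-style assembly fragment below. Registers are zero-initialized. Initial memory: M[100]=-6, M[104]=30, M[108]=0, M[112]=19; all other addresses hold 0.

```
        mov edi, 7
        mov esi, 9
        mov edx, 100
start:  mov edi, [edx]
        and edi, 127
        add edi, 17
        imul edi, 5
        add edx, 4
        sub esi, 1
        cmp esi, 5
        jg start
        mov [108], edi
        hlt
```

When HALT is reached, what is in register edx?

116

edi=7
esi=9
edx=100
edi=M[100]=-6
edi=(-6)&127=122
edi=122+17=139
edi=139*5=695
edx=100+4=104
esi=9-1=8
cmp esi, 5  (cmp 8,5)
jg start: taken
edi=M[104]=30
edi=30&127=30
edi=30+17=47
edi=47*5=235
edx=104+4=108
esi=8-1=7
cmp esi, 5  (cmp 7,5)
jg start: taken
edi=M[108]=0
edi=0&127=0
edi=0+17=17
edi=17*5=85
edx=108+4=112
esi=7-1=6
cmp esi, 5  (cmp 6,5)
jg start: taken
edi=M[112]=19
edi=19&127=19
edi=19+17=36
edi=36*5=180
edx=112+4=116
esi=6-1=5
cmp esi, 5  (cmp 5,5)
jg start: not taken
mov [108], edi → M[108]=180
halt.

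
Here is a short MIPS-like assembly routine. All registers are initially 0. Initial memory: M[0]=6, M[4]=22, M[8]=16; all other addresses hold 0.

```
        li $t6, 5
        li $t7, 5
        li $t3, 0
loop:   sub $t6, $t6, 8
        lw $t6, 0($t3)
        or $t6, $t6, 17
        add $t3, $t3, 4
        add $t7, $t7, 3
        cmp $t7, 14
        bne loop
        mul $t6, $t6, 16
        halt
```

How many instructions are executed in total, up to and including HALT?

26

after li $t6, 5: $t6=5
after li $t7, 5: $t7=5
after li $t3, 0: $t3=0
after sub $t6, $t6, 8: $t6=5-8=-3
after lw $t6, 0($t3): $t6=M[0]=6
after or $t6, $t6, 17: $t6=6|17=23
after add $t3, $t3, 4: $t3=0+4=4
after add $t7, $t7, 3: $t7=5+3=8
cmp $t7, 14  (cmp 8,14)
bne loop: taken
after sub $t6, $t6, 8: $t6=23-8=15
after lw $t6, 0($t3): $t6=M[4]=22
after or $t6, $t6, 17: $t6=22|17=23
after add $t3, $t3, 4: $t3=4+4=8
after add $t7, $t7, 3: $t7=8+3=11
cmp $t7, 14  (cmp 11,14)
bne loop: taken
after sub $t6, $t6, 8: $t6=23-8=15
after lw $t6, 0($t3): $t6=M[8]=16
after or $t6, $t6, 17: $t6=16|17=17
after add $t3, $t3, 4: $t3=8+4=12
after add $t7, $t7, 3: $t7=11+3=14
cmp $t7, 14  (cmp 14,14)
bne loop: not taken
after mul $t6, $t6, 16: $t6=17*16=272
halt.
Total executed instructions: 26.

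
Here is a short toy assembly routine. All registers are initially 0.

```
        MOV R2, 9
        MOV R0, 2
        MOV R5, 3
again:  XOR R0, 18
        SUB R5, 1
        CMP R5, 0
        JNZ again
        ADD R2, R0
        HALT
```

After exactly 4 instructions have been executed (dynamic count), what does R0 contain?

16

R2=9
R0=2
R5=3
R0=2^18=16
After step 4: R0 = 16.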